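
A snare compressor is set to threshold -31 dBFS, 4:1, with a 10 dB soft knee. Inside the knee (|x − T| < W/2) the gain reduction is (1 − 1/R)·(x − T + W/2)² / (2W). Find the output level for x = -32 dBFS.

x − T + W/2 = -32 − (-31) + 5 = 4.
GR = (1 − 1/4) × 4² / 20 = 0.75 × 16 / 20 = 0.6 dB.
Output = -32 − 0.6 = -32.6 dBFS.

-32.6 dBFS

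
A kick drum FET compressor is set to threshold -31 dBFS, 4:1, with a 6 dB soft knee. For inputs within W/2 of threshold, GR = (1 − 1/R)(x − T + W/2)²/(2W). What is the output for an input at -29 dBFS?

x − T + W/2 = -29 − (-31) + 3 = 5.
GR = (1 − 1/4) × 5² / 12 = 0.75 × 25 / 12 = 1.5625 dB.
Output = -29 − 1.5625 = -30.5625 dBFS.

-30.5625 dBFS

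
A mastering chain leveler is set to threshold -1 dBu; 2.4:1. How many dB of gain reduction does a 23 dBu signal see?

23 dBu exceeds the threshold by 24 dB.
After 2.4:1 compression the overshoot becomes 24/2.4 = 10 dB.
So the signal is attenuated by 24 − 10 = 14 dB.

14 dB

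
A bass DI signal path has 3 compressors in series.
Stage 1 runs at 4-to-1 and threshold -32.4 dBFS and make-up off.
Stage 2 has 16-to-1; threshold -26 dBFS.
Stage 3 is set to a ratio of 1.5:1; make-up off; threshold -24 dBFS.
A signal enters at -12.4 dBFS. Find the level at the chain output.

-27.4 dBFS

Stage 1: 20 dB above -32.4 dBFS, reduced 4:1 to 5 dB above → -27.4 dBFS.
Stage 2: below threshold (-27.4 ≤ -26); passes unchanged; output -27.4 dBFS.
Stage 3: -27.4 dBFS ≤ -24 dBFS, so stage 3 doesn't engage; output -27.4 dBFS.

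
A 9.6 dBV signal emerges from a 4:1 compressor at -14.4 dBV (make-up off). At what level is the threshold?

Input is 32 dB above T (since output overshoot × R = input overshoot: (-14.4 − T)·4 = 9.6 − T gives T = -22.4 dBV).
Check: -22.4 + (9.6 − (-22.4))/4 = -22.4 + 8 = -14.4 dBV. ✓

-22.4 dBV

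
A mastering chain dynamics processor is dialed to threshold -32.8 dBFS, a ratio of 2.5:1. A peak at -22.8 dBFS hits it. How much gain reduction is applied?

6 dB

The signal is 10 dB above threshold.
After 2.5:1 compression the overshoot becomes 10/2.5 = 4 dB.
Gain reduction = 10 − 4 = 6 dB.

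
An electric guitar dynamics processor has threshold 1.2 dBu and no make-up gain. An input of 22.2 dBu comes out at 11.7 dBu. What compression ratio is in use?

Input overshoot = 22.2 − 1.2 = 21 dB; output overshoot = 11.7 − 1.2 = 10.5 dB.
Ratio = 21 / 10.5 = 2.

2:1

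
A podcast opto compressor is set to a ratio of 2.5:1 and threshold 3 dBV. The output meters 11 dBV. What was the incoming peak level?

The compressed level sits 11 − 3 = 8 dB over threshold.
Undo the ratio: input overshoot = 8 × 2.5 = 20 dB, giving input = 23 dBV.

23 dBV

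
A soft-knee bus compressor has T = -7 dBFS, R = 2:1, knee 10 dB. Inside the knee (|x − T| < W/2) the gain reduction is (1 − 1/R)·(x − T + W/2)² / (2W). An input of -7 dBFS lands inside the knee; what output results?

-7.625 dBFS

x − T + W/2 = -7 − (-7) + 5 = 5.
GR = (1 − 1/2) × 5² / 20 = 0.5 × 25 / 20 = 0.625 dB.
Output = -7 − 0.625 = -7.625 dBFS.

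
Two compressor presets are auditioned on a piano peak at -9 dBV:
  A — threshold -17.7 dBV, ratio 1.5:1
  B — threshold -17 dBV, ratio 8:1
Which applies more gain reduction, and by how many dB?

A: overshoot 8.7 dB → output overshoot 5.8 dB → GR 2.9 dB.
B: overshoot 8 dB → output overshoot 1 dB → GR 7 dB.
B reduces 4.1 dB more.

B, by 4.1 dB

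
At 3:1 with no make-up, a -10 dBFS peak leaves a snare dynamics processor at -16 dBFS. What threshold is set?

-19 dBFS

Input is 9 dB above T (since output overshoot × R = input overshoot: (-16 − T)·3 = -10 − T gives T = -19 dBFS).
Check: -19 + (-10 − (-19))/3 = -19 + 3 = -16 dBFS. ✓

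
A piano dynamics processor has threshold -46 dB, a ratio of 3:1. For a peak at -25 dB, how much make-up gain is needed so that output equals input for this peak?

The peak compresses to -46 + 21/3 = -39 dB.
To reach -25 dB requires -25 − (-39) = 14 dB of make-up.

14 dB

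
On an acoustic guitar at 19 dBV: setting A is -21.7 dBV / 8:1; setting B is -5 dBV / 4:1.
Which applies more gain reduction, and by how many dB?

A, by 17.6125 dB

A: 40.7 dB over, compressed to 5.0875 dB over, so 35.6125 dB of GR.
B: 24 dB over, compressed to 6 dB over, so 18 dB of GR.
A applies 17.6125 dB more gain reduction.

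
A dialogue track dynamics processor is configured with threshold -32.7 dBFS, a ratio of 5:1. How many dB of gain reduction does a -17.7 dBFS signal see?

Overshoot = -17.7 − (-32.7) = 15 dB.
At 5:1, output sits 15/5 = 3 dB above threshold.
GR = overshoot in − overshoot out = 15 − 3 = 12 dB.

12 dB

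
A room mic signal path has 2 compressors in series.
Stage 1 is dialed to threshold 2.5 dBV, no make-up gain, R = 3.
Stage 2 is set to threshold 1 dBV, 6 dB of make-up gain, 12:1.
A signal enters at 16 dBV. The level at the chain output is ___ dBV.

Stage 1: overshoot 13.5 dB → 13.5/3 = 4.5 dB → 7 dBV.
Stage 2: 6 dB above 1 dBV, reduced 12:1 to 0.5 dB above → 1.5 dBV; +6 dB make-up → 7.5 dBV.

7.5 dBV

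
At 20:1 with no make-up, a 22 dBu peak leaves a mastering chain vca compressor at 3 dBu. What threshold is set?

2 dBu

Input is 20 dB above T (since output overshoot × R = input overshoot: (3 − T)·20 = 22 − T gives T = 2 dBu).
Check: 2 + (22 − 2)/20 = 2 + 1 = 3 dBu. ✓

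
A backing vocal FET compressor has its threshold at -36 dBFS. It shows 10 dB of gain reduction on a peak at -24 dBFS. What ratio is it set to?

Input overshoot = -24 − (-36) = 12 dB.
Output overshoot = 12 − 10 = 2 dB.
Ratio = input overshoot / output overshoot = 12 / 2 = 6.

6:1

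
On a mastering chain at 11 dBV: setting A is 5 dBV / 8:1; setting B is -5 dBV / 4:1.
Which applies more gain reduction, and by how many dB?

B, by 6.75 dB

A: overshoot 6 dB → output overshoot 0.75 dB → GR 5.25 dB.
B: overshoot 16 dB → output overshoot 4 dB → GR 12 dB.
Difference: 6.75 dB in favour of B.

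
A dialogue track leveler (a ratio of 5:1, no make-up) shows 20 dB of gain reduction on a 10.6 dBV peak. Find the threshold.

-14.4 dBV

Let T be the threshold. Output overshoot = (input overshoot)/R, so -9.4 − T = (10.6 − T)/5.
5·(-9.4 − T) = 10.6 − T → 4·T = -47 − 10.6 = -57.6.
T = -57.6/4 = -14.4 dBV.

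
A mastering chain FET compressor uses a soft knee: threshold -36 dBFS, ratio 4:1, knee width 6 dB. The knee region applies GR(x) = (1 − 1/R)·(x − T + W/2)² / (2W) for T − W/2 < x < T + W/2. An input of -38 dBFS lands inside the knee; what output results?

-38.0625 dBFS

x − T + W/2 = -38 − (-36) + 3 = 1.
GR = (1 − 1/4) × 1² / 12 = 0.75 × 1 / 12 = 0.0625 dB.
Output = -38 − 0.0625 = -38.0625 dBFS.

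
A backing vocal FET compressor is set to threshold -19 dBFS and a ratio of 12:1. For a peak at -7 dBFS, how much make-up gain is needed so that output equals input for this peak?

11 dB

Without make-up, output = threshold + overshoot/12 = -19 + 1 = -18 dBFS.
Gap to target: 11 dB.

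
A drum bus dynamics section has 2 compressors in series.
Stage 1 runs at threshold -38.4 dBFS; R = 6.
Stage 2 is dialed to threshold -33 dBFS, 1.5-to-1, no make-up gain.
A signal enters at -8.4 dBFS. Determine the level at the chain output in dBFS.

Stage 1: 30 dB above -38.4 dBFS, reduced 6:1 to 5 dB above → -33.4 dBFS.
Stage 2: -33.4 dBFS is at or below the -33 dBFS threshold — no compression; output -33.4 dBFS.

-33.4 dBFS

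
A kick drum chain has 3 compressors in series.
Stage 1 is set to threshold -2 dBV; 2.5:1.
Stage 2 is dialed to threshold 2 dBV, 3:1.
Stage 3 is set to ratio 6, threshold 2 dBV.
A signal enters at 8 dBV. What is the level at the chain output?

2 dBV

Stage 1: 8 dBV is 10 dB over -2 dBV; at 2.5:1 that becomes 4 dB over, giving 2 dBV.
Stage 2: below threshold (2 ≤ 2); passes unchanged; output 2 dBV.
Stage 3: 2 dBV is at or below the 2 dBV threshold — no compression; output 2 dBV.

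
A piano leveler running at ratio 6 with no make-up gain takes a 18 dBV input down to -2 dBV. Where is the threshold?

Input is 24 dB above T (since output overshoot × R = input overshoot: (-2 − T)·6 = 18 − T gives T = -6 dBV).
Check: -6 + (18 − (-6))/6 = -6 + 4 = -2 dBV. ✓

-6 dBV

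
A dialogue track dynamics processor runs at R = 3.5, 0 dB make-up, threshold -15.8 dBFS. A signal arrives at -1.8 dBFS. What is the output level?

-11.8 dBFS

The input is 14 dB above the -15.8 dBFS threshold.
At 3.5:1 the overshoot is divided by 3.5, leaving 4 dB above threshold.
Output = -15.8 + 4 = -11.8 dBFS.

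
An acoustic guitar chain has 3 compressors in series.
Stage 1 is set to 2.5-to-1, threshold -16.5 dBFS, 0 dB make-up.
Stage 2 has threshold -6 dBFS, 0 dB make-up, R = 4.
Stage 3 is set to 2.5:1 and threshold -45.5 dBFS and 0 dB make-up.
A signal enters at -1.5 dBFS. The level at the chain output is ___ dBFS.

Stage 1: overshoot 15 dB → 15/2.5 = 6 dB → -10.5 dBFS.
Stage 2: below threshold (-10.5 ≤ -6); passes unchanged; output -10.5 dBFS.
Stage 3: -10.5 dBFS is 35 dB over -45.5 dBFS; at 2.5:1 that becomes 14 dB over, giving -31.5 dBFS.

-31.5 dBFS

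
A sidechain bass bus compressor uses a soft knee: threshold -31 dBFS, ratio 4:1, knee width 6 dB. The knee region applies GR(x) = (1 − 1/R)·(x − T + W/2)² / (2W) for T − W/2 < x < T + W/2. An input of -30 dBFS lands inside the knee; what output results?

-31 dBFS

x − T + W/2 = -30 − (-31) + 3 = 4.
GR = (1 − 1/4) × 4² / 12 = 0.75 × 16 / 12 = 1 dB.
Output = -30 − 1 = -31 dBFS.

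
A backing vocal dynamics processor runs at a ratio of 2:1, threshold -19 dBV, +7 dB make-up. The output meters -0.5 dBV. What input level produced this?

4 dBV

Remove make-up: -0.5 − 7 = -7.5 dBV.
Post-compression overshoot = -7.5 − (-19) = 11.5 dB.
Undo the ratio: input overshoot = 11.5 × 2 = 23 dB, giving input = 4 dBV.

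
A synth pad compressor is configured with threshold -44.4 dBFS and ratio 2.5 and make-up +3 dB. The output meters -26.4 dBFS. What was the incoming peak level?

-6.9 dBFS

Stripping the +3 dB make-up gives -29.4 dBFS at the gain stage.
That's 15 dB above the -44.4 dBFS threshold.
Input overshoot = R × output overshoot = 37.5 dB → input = -44.4 + 37.5 = -6.9 dBFS.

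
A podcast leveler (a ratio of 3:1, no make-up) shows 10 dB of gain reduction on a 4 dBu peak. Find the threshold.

Gain reduction = 4 − (-6) = 10 dB; output overshoot = GR / (R − 1) = 10 / 2 = 5 dB.
Threshold = output − output overshoot = -6 − 5 = -11 dBu.

-11 dBu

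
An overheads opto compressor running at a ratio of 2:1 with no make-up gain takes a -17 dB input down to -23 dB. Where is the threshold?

Gain reduction = -17 − (-23) = 6 dB; output overshoot = GR / (R − 1) = 6 / 1 = 6 dB.
Threshold = output − output overshoot = -23 − 6 = -29 dB.

-29 dB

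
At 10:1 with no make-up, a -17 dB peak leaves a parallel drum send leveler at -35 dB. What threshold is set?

-37 dB

Input is 20 dB above T (since output overshoot × R = input overshoot: (-35 − T)·10 = -17 − T gives T = -37 dB).
Check: -37 + (-17 − (-37))/10 = -37 + 2 = -35 dB. ✓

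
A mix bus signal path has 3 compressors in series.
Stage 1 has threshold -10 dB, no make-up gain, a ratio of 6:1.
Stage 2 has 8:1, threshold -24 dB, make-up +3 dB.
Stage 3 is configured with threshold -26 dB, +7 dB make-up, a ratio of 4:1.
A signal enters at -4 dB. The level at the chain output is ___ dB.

Stage 1: overshoot 6 dB → 6/6 = 1 dB → -9 dB.
Stage 2: 15 dB above -24 dB, reduced 8:1 to 1.875 dB above → -22.125 dB; +3 dB make-up → -19.125 dB.
Stage 3: -19.125 dB is 6.875 dB over -26 dB; at 4:1 that becomes 1.71875 dB over, giving -24.28125 dB; +7 dB make-up → -17.28125 dB.

-17.28125 dB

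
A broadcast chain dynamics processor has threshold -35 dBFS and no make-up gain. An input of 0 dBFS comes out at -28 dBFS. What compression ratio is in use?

5:1

Input overshoot = 0 − (-35) = 35 dB; output overshoot = -28 − (-35) = 7 dB.
Ratio = 35 / 7 = 5.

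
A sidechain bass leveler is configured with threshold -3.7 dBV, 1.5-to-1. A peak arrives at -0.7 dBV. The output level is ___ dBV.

-1.7 dBV

Overshoot: -0.7 − (-3.7) = 3 dB.
At 1.5:1 the overshoot is divided by 1.5, leaving 2 dB above threshold.
That puts the output at -1.7 dBV.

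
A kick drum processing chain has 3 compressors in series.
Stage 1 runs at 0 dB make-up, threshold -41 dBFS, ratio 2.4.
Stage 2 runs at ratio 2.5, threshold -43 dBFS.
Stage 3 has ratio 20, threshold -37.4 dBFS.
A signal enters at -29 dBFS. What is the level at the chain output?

Stage 1: 12 dB above -41 dBFS, reduced 2.4:1 to 5 dB above → -36 dBFS.
Stage 2: -36 dBFS is 7 dB over -43 dBFS; at 2.5:1 that becomes 2.8 dB over, giving -40.2 dBFS.
Stage 3: -40.2 dBFS ≤ -37.4 dBFS, so stage 3 doesn't engage; output -40.2 dBFS.

-40.2 dBFS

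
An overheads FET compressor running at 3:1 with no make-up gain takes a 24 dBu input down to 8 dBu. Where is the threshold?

Let T be the threshold. Output overshoot = (input overshoot)/R, so 8 − T = (24 − T)/3.
3·(8 − T) = 24 − T → 2·T = 24 − 24 = 0.
T = 0/2 = 0 dBu.

0 dBu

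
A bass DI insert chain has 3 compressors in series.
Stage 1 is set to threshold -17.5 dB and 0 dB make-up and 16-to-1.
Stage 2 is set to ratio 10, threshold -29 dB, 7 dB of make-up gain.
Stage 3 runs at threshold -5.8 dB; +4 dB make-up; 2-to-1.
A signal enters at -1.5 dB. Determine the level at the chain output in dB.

-16.75 dB

Stage 1: overshoot 16 dB → 16/16 = 1 dB → -16.5 dB.
Stage 2: -16.5 dB is 12.5 dB over -29 dB; at 10:1 that becomes 1.25 dB over, giving -27.75 dB; +7 dB make-up → -20.75 dB.
Stage 3: below threshold (-20.75 ≤ -5.8); passes unchanged; make-up brings it to -16.75 dB.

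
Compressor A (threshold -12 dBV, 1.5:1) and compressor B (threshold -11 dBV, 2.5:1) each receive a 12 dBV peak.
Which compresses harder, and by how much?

A: GR = 24 − 24/1.5 = 8 dB.
B: GR = 23 − 23/2.5 = 13.8 dB.
Difference: 5.8 dB in favour of B.

B, by 5.8 dB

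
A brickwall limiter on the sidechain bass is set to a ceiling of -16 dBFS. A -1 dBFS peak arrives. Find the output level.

-16 dBFS

The limiter clamps the peak to its -16 dBFS ceiling.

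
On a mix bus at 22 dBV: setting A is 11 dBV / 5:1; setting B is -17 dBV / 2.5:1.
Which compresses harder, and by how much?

B, by 14.6 dB

A: GR = 11 − 11/5 = 8.8 dB.
B: GR = 39 − 39/2.5 = 23.4 dB.
B applies 14.6 dB more gain reduction.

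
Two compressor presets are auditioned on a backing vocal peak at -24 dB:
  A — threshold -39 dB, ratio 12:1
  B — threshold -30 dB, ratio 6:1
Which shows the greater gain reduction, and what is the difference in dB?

A, by 8.75 dB

A: 15 dB over, compressed to 1.25 dB over, so 13.75 dB of GR.
B: 6 dB over, compressed to 1 dB over, so 5 dB of GR.
Difference: 8.75 dB in favour of A.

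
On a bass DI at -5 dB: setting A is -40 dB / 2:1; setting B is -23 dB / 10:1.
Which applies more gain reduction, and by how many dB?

A: overshoot 35 dB → output overshoot 17.5 dB → GR 17.5 dB.
B: overshoot 18 dB → output overshoot 1.8 dB → GR 16.2 dB.
Difference: 1.3 dB in favour of A.

A, by 1.3 dB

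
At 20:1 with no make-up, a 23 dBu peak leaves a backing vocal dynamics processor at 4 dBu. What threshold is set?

3 dBu

Gain reduction = 23 − 4 = 19 dB; output overshoot = GR / (R − 1) = 19 / 19 = 1 dB.
Threshold = output − output overshoot = 4 − 1 = 3 dBu.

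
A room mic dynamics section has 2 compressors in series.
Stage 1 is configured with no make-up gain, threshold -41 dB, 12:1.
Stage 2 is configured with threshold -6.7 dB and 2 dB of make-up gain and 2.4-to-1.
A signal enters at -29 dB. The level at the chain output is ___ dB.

Stage 1: -29 dB is 12 dB over -41 dB; at 12:1 that becomes 1 dB over, giving -40 dB.
Stage 2: -40 dB is at or below the -6.7 dB threshold — no compression; make-up brings it to -38 dB.

-38 dB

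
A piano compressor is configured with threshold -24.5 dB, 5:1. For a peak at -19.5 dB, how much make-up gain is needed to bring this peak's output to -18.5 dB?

5 dB

Overshoot 5 dB → 5/5 = 1 dB after compression, so the compressed level is -24.5 + 1 = -23.5 dB.
Make-up = target − compressed = -18.5 − (-23.5) = 5 dB.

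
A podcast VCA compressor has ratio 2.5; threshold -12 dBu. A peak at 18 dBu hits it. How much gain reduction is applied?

Overshoot = 18 − (-12) = 30 dB.
At 2.5:1, output sits 30/2.5 = 12 dB above threshold.
Gain reduction = 30 − 12 = 18 dB.

18 dB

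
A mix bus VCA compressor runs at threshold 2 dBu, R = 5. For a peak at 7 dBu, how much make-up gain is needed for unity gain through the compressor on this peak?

Overshoot 5 dB → 5/5 = 1 dB after compression, so the compressed level is 2 + 1 = 3 dBu.
Make-up = target − compressed = 7 − 3 = 4 dB.

4 dB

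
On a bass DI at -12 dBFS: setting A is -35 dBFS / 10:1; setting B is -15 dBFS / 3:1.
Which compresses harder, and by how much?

A: overshoot 23 dB → output overshoot 2.3 dB → GR 20.7 dB.
B: overshoot 3 dB → output overshoot 1 dB → GR 2 dB.
A applies 18.7 dB more gain reduction.

A, by 18.7 dB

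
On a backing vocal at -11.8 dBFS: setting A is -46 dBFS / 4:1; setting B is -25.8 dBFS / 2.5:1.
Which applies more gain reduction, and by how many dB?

A, by 17.25 dB

A: 34.2 dB over, compressed to 8.55 dB over, so 25.65 dB of GR.
B: 14 dB over, compressed to 5.6 dB over, so 8.4 dB of GR.
A applies 17.25 dB more gain reduction.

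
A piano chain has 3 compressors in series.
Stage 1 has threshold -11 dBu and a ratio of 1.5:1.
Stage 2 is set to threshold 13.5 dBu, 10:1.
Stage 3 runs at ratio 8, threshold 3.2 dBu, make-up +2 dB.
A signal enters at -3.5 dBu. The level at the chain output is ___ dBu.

-4 dBu

Stage 1: overshoot 7.5 dB → 7.5/1.5 = 5 dB → -6 dBu.
Stage 2: -6 dBu ≤ 13.5 dBu, so stage 2 doesn't engage; output -6 dBu.
Stage 3: -6 dBu ≤ 3.2 dBu, so stage 3 doesn't engage; make-up brings it to -4 dBu.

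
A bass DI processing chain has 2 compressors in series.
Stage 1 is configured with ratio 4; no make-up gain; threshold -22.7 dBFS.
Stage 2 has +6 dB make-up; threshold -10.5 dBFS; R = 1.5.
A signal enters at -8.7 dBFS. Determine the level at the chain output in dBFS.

Stage 1: -8.7 dBFS is 14 dB over -22.7 dBFS; at 4:1 that becomes 3.5 dB over, giving -19.2 dBFS.
Stage 2: -19.2 dBFS is at or below the -10.5 dBFS threshold — no compression; make-up brings it to -13.2 dBFS.

-13.2 dBFS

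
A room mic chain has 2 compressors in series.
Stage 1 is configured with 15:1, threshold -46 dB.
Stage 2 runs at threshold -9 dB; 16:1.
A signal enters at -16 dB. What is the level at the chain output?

-44 dB

Stage 1: overshoot 30 dB → 30/15 = 2 dB → -44 dB.
Stage 2: -44 dB is at or below the -9 dB threshold — no compression; output -44 dB.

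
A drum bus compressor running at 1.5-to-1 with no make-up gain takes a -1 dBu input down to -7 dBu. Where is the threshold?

-19 dBu

Let T be the threshold. Output overshoot = (input overshoot)/R, so -7 − T = (-1 − T)/1.5.
1.5·(-7 − T) = -1 − T → 0.5·T = -10.5 − (-1) = -9.5.
T = -9.5/0.5 = -19 dBu.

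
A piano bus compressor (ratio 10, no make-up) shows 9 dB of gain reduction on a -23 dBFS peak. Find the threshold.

-33 dBFS

Input is 10 dB above T (since output overshoot × R = input overshoot: (-32 − T)·10 = -23 − T gives T = -33 dBFS).
Check: -33 + (-23 − (-33))/10 = -33 + 1 = -32 dBFS. ✓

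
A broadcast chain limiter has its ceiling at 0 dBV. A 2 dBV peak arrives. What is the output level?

At ∞:1, everything above 0 dBV is held at the ceiling.

0 dBV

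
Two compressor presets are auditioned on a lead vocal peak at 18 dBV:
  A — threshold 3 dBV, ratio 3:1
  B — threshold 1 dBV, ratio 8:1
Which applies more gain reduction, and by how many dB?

B, by 4.875 dB

A: 15 dB over, compressed to 5 dB over, so 10 dB of GR.
B: 17 dB over, compressed to 2.125 dB over, so 14.875 dB of GR.
Difference: 4.875 dB in favour of B.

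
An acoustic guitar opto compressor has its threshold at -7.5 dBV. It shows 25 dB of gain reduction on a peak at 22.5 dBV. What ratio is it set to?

6:1

Input overshoot = 22.5 − (-7.5) = 30 dB.
Output overshoot = 30 − 25 = 5 dB.
Ratio = input overshoot / output overshoot = 30 / 5 = 6.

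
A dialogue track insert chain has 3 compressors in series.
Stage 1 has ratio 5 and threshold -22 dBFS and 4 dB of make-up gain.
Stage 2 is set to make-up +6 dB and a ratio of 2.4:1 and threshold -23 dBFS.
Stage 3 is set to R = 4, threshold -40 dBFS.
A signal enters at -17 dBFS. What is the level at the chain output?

-33.625 dBFS

Stage 1: overshoot 5 dB → 5/5 = 1 dB → -21 dBFS; +4 dB make-up → -17 dBFS.
Stage 2: 6 dB above -23 dBFS, reduced 2.4:1 to 2.5 dB above → -20.5 dBFS; +6 dB make-up → -14.5 dBFS.
Stage 3: -14.5 dBFS is 25.5 dB over -40 dBFS; at 4:1 that becomes 6.375 dB over, giving -33.625 dBFS.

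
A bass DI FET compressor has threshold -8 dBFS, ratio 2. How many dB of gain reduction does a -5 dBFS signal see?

1.5 dB

-5 dBFS exceeds the threshold by 3 dB.
After 2:1 compression the overshoot becomes 3/2 = 1.5 dB.
GR = overshoot in − overshoot out = 3 − 1.5 = 1.5 dB.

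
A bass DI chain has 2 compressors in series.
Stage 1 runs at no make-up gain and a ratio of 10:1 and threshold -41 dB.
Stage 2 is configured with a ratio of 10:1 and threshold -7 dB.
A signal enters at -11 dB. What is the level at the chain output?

Stage 1: -11 dB is 30 dB over -41 dB; at 10:1 that becomes 3 dB over, giving -38 dB.
Stage 2: -38 dB is at or below the -7 dB threshold — no compression; output -38 dB.

-38 dB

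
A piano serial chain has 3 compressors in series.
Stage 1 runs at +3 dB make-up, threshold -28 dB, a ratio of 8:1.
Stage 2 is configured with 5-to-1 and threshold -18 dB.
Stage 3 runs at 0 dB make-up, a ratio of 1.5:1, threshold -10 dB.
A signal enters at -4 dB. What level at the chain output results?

Stage 1: overshoot 24 dB → 24/8 = 3 dB → -25 dB; +3 dB make-up → -22 dB.
Stage 2: -22 dB ≤ -18 dB, so stage 2 doesn't engage; output -22 dB.
Stage 3: -22 dB is at or below the -10 dB threshold — no compression; output -22 dB.

-22 dB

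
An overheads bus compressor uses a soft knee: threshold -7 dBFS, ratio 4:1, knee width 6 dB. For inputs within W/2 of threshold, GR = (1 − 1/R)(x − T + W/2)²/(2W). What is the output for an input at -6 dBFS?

x − T + W/2 = -6 − (-7) + 3 = 4.
GR = (1 − 1/4) × 4² / 12 = 0.75 × 16 / 12 = 1 dB.
Output = -6 − 1 = -7 dBFS.

-7 dBFS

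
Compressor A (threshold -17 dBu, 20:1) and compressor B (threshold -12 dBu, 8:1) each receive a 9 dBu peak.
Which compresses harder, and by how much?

A, by 6.325 dB

A: overshoot 26 dB → output overshoot 1.3 dB → GR 24.7 dB.
B: overshoot 21 dB → output overshoot 2.625 dB → GR 18.375 dB.
A reduces 6.325 dB more.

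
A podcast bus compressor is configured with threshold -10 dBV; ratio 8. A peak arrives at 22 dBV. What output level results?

Overshoot: 22 − (-10) = 32 dB.
The 32 dB excess becomes 4 dB after 8:1 reduction.
That puts the output at -6 dBV.

-6 dBV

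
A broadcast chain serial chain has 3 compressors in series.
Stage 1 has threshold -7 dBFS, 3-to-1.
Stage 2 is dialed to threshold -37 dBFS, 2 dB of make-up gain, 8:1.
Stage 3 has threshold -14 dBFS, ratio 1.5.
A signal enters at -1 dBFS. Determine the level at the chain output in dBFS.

-31 dBFS

Stage 1: 6 dB above -7 dBFS, reduced 3:1 to 2 dB above → -5 dBFS.
Stage 2: 32 dB above -37 dBFS, reduced 8:1 to 4 dB above → -33 dBFS; +2 dB make-up → -31 dBFS.
Stage 3: -31 dBFS is at or below the -14 dBFS threshold — no compression; output -31 dBFS.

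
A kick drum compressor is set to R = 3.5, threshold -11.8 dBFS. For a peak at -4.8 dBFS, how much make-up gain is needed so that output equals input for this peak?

Overshoot 7 dB → 7/3.5 = 2 dB after compression, so the compressed level is -11.8 + 2 = -9.8 dBFS.
Make-up = target − compressed = -4.8 − (-9.8) = 5 dB.

5 dB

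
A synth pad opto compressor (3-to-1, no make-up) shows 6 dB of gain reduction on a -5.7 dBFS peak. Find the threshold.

-14.7 dBFS

Input is 9 dB above T (since output overshoot × R = input overshoot: (-11.7 − T)·3 = -5.7 − T gives T = -14.7 dBFS).
Check: -14.7 + (-5.7 − (-14.7))/3 = -14.7 + 3 = -11.7 dBFS. ✓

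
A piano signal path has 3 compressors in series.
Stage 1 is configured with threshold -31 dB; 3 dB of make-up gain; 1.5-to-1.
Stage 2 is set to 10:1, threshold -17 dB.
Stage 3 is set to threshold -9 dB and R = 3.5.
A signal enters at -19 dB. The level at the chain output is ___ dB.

-20 dB

Stage 1: overshoot 12 dB → 12/1.5 = 8 dB → -23 dB; +3 dB make-up → -20 dB.
Stage 2: -20 dB ≤ -17 dB, so stage 2 doesn't engage; output -20 dB.
Stage 3: below threshold (-20 ≤ -9); passes unchanged; output -20 dB.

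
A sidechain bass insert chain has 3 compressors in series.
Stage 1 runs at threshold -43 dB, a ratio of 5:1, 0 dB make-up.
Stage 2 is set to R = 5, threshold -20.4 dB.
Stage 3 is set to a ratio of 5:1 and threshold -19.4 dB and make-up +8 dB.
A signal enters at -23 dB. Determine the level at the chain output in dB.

-31 dB

Stage 1: -23 dB is 20 dB over -43 dB; at 5:1 that becomes 4 dB over, giving -39 dB.
Stage 2: below threshold (-39 ≤ -20.4); passes unchanged; output -39 dB.
Stage 3: -39 dB is at or below the -19.4 dB threshold — no compression; make-up brings it to -31 dB.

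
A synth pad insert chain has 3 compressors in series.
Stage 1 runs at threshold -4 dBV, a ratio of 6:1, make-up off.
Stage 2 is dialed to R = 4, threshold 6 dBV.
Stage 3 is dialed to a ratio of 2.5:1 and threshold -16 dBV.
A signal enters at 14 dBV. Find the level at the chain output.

Stage 1: overshoot 18 dB → 18/6 = 3 dB → -1 dBV.
Stage 2: below threshold (-1 ≤ 6); passes unchanged; output -1 dBV.
Stage 3: 15 dB above -16 dBV, reduced 2.5:1 to 6 dB above → -10 dBV.

-10 dBV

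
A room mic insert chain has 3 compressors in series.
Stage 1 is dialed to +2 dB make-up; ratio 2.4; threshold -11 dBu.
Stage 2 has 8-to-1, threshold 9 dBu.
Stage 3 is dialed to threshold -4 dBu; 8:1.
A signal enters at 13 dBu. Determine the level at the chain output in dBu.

-3.375 dBu

Stage 1: 24 dB above -11 dBu, reduced 2.4:1 to 10 dB above → -1 dBu; +2 dB make-up → 1 dBu.
Stage 2: below threshold (1 ≤ 9); passes unchanged; output 1 dBu.
Stage 3: 5 dB above -4 dBu, reduced 8:1 to 0.625 dB above → -3.375 dBu.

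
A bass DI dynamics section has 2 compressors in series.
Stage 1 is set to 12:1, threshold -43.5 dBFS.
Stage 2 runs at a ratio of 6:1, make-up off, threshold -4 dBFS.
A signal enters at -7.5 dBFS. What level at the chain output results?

-40.5 dBFS

Stage 1: overshoot 36 dB → 36/12 = 3 dB → -40.5 dBFS.
Stage 2: -40.5 dBFS is at or below the -4 dBFS threshold — no compression; output -40.5 dBFS.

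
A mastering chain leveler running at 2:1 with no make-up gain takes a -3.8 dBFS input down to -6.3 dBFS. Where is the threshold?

-8.8 dBFS

Input is 5 dB above T (since output overshoot × R = input overshoot: (-6.3 − T)·2 = -3.8 − T gives T = -8.8 dBFS).
Check: -8.8 + (-3.8 − (-8.8))/2 = -8.8 + 2.5 = -6.3 dBFS. ✓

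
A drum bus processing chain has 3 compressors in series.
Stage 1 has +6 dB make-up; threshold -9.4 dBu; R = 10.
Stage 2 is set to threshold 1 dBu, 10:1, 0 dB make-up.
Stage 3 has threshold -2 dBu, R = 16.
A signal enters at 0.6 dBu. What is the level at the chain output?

Stage 1: overshoot 10 dB → 10/10 = 1 dB → -8.4 dBu; +6 dB make-up → -2.4 dBu.
Stage 2: -2.4 dBu ≤ 1 dBu, so stage 2 doesn't engage; output -2.4 dBu.
Stage 3: -2.4 dBu is at or below the -2 dBu threshold — no compression; output -2.4 dBu.

-2.4 dBu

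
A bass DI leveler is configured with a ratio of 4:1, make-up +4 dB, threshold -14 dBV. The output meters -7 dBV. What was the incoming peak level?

-2 dBV

Remove make-up: -7 − 4 = -11 dBV.
That's 3 dB above the -14 dBV threshold.
Input overshoot = R × output overshoot = 12 dB → input = -14 + 12 = -2 dBV.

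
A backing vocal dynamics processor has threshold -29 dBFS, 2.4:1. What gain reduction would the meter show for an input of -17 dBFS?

Overshoot = -17 − (-29) = 12 dB.
A 2.4:1 ratio leaves 5 dB of that excess.
GR = overshoot in − overshoot out = 12 − 5 = 7 dB.

7 dB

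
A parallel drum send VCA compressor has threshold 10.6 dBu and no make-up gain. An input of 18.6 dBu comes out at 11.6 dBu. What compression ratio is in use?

Input overshoot = 18.6 − 10.6 = 8 dB; output overshoot = 11.6 − 10.6 = 1 dB.
Ratio = 8 / 1 = 8.

8:1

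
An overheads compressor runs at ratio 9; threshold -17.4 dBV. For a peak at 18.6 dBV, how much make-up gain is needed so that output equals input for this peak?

32 dB

The peak compresses to -17.4 + 36/9 = -13.4 dBV.
To reach 18.6 dBV requires 18.6 − (-13.4) = 32 dB of make-up.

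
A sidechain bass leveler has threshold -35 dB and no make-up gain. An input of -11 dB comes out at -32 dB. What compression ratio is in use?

Input overshoot = -11 − (-35) = 24 dB; output overshoot = -32 − (-35) = 3 dB.
Ratio = 24 / 3 = 8.

8:1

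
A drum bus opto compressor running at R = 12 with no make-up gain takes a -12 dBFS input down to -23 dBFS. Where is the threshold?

-24 dBFS

Input is 12 dB above T (since output overshoot × R = input overshoot: (-23 − T)·12 = -12 − T gives T = -24 dBFS).
Check: -24 + (-12 − (-24))/12 = -24 + 1 = -23 dBFS. ✓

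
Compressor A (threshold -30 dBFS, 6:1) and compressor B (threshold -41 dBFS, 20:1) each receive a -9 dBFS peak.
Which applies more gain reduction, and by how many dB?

A: 21 dB over, compressed to 3.5 dB over, so 17.5 dB of GR.
B: 32 dB over, compressed to 1.6 dB over, so 30.4 dB of GR.
Difference: 12.9 dB in favour of B.

B, by 12.9 dB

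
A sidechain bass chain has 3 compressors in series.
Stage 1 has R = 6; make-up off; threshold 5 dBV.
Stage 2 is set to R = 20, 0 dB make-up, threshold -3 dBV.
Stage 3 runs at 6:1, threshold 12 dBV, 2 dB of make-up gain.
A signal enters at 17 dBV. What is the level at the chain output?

Stage 1: 17 dBV is 12 dB over 5 dBV; at 6:1 that becomes 2 dB over, giving 7 dBV.
Stage 2: overshoot 10 dB → 10/20 = 0.5 dB → -2.5 dBV.
Stage 3: -2.5 dBV ≤ 12 dBV, so stage 3 doesn't engage; make-up brings it to -0.5 dBV.

-0.5 dBV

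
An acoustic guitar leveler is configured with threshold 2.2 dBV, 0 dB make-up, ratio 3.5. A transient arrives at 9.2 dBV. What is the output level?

Overshoot: 9.2 − 2.2 = 7 dB.
The 7 dB excess becomes 2 dB after 3.5:1 reduction.
That puts the output at 4.2 dBV.

4.2 dBV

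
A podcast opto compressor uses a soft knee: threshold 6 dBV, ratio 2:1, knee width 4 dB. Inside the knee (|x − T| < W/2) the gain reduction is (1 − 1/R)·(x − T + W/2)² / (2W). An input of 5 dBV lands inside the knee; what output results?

x − T + W/2 = 5 − 6 + 2 = 1.
GR = (1 − 1/2) × 1² / 8 = 0.5 × 1 / 8 = 0.0625 dB.
Output = 5 − 0.0625 = 4.9375 dBV.

4.9375 dBV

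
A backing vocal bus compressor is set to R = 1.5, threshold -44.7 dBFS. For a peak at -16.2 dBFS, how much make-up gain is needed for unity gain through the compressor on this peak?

9.5 dB

Without make-up, output = threshold + overshoot/1.5 = -44.7 + 19 = -25.7 dBFS.
Gap to target: 9.5 dB.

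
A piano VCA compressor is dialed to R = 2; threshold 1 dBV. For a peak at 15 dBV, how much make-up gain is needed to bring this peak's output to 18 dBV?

The peak compresses to 1 + 14/2 = 8 dBV.
To reach 18 dBV requires 18 − 8 = 10 dB of make-up.

10 dB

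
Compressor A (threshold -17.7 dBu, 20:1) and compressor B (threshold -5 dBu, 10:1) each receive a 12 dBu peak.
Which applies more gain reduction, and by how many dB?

A: GR = 29.7 − 29.7/20 = 28.215 dB.
B: GR = 17 − 17/10 = 15.3 dB.
Difference: 12.915 dB in favour of A.

A, by 12.915 dB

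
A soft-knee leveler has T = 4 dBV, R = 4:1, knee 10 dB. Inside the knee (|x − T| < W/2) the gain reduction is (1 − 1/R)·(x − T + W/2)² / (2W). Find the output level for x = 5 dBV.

x − T + W/2 = 5 − 4 + 5 = 6.
GR = (1 − 1/4) × 6² / 20 = 0.75 × 36 / 20 = 1.35 dB.
Output = 5 − 1.35 = 3.65 dBV.

3.65 dBV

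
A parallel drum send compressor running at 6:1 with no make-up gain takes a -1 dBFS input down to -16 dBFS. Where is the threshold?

-19 dBFS

Let T be the threshold. Output overshoot = (input overshoot)/R, so -16 − T = (-1 − T)/6.
6·(-16 − T) = -1 − T → 5·T = -96 − (-1) = -95.
T = -95/5 = -19 dBFS.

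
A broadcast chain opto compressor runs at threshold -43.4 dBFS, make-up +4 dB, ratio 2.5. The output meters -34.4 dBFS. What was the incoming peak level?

-30.9 dBFS

Remove make-up: -34.4 − 4 = -38.4 dBFS.
That's 5 dB above the -43.4 dBFS threshold.
Input overshoot = R × output overshoot = 12.5 dB → input = -43.4 + 12.5 = -30.9 dBFS.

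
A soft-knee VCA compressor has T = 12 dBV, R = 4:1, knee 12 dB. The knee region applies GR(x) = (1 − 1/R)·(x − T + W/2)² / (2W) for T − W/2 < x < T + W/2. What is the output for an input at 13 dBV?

x − T + W/2 = 13 − 12 + 6 = 7.
GR = (1 − 1/4) × 7² / 24 = 0.75 × 49 / 24 = 1.53125 dB.
Output = 13 − 1.53125 = 11.46875 dBV.

11.46875 dBV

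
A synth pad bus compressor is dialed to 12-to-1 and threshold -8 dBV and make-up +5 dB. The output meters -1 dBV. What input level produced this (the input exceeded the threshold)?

16 dBV

Stripping the +5 dB make-up gives -6 dBV at the gain stage.
The compressed level sits -6 − (-8) = 2 dB over threshold.
Input overshoot = R × output overshoot = 24 dB → input = -8 + 24 = 16 dBV.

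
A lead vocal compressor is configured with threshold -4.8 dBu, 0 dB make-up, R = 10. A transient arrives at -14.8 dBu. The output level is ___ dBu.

-14.8 dBu is 10 dB below the -4.8 dBu threshold, so no gain reduction is applied.
Output = input = -14.8 dBu.

-14.8 dBu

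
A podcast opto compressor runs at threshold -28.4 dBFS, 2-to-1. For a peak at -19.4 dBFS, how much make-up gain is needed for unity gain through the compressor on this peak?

4.5 dB

Overshoot 9 dB → 9/2 = 4.5 dB after compression, so the compressed level is -28.4 + 4.5 = -23.9 dBFS.
Make-up = target − compressed = -19.4 − (-23.9) = 4.5 dB.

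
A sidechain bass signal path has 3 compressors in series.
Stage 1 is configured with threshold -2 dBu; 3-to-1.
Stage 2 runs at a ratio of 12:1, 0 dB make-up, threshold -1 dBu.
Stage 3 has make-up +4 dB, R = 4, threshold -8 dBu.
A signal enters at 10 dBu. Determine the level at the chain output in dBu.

-2.1875 dBu

Stage 1: overshoot 12 dB → 12/3 = 4 dB → 2 dBu.
Stage 2: 3 dB above -1 dBu, reduced 12:1 to 0.25 dB above → -0.75 dBu.
Stage 3: -0.75 dBu is 7.25 dB over -8 dBu; at 4:1 that becomes 1.8125 dB over, giving -6.1875 dBu; +4 dB make-up → -2.1875 dBu.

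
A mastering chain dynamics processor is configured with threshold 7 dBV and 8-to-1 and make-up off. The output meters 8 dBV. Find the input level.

The compressed level sits 8 − 7 = 1 dB over threshold.
Before 8:1 compression the overshoot was 1 × 8 = 8 dB, so input = 7 + 8 = 15 dBV.

15 dBV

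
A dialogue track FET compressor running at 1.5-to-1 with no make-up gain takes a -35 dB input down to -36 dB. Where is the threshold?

-38 dB

Let T be the threshold. Output overshoot = (input overshoot)/R, so -36 − T = (-35 − T)/1.5.
1.5·(-36 − T) = -35 − T → 0.5·T = -54 − (-35) = -19.
T = -19/0.5 = -38 dB.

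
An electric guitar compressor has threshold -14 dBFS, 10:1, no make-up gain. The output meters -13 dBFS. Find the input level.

Post-compression overshoot = -13 − (-14) = 1 dB.
Undo the ratio: input overshoot = 1 × 10 = 10 dB, giving input = -4 dBFS.

-4 dBFS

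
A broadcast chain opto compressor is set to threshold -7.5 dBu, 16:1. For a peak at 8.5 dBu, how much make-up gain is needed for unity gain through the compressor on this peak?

15 dB

Without make-up, output = threshold + overshoot/16 = -7.5 + 1 = -6.5 dBu.
Gap to target: 15 dB.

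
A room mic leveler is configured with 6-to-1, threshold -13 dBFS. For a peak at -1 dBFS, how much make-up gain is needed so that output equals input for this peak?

10 dB

The peak compresses to -13 + 12/6 = -11 dBFS.
To reach -1 dBFS requires -1 − (-11) = 10 dB of make-up.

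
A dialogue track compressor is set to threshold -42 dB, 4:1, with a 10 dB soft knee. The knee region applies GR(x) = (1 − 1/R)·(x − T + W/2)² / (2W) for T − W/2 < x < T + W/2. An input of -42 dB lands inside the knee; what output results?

x − T + W/2 = -42 − (-42) + 5 = 5.
GR = (1 − 1/4) × 5² / 20 = 0.75 × 25 / 20 = 0.9375 dB.
Output = -42 − 0.9375 = -42.9375 dB.

-42.9375 dB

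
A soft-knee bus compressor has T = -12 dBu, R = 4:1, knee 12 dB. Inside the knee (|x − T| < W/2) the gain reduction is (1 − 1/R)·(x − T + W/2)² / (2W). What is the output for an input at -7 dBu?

x − T + W/2 = -7 − (-12) + 6 = 11.
GR = (1 − 1/4) × 11² / 24 = 0.75 × 121 / 24 = 3.78125 dB.
Output = -7 − 3.78125 = -10.78125 dBu.

-10.78125 dBu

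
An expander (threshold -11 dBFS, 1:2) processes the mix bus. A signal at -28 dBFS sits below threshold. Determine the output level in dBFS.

Below threshold, a 1:2 expander applies gain = (2−1)×(T − x) of attenuation.
(2−1) × 17 = 17 dB, so output = -28 − 17 = -45 dBFS.

-45 dBFS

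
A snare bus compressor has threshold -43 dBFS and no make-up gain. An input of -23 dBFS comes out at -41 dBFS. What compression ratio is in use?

Input overshoot = -23 − (-43) = 20 dB; output overshoot = -41 − (-43) = 2 dB.
Ratio = 20 / 2 = 10.

10:1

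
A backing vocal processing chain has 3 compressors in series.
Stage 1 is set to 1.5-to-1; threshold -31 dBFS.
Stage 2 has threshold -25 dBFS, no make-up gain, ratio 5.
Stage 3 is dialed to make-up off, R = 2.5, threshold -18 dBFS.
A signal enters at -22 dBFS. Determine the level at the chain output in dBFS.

-25 dBFS

Stage 1: -22 dBFS is 9 dB over -31 dBFS; at 1.5:1 that becomes 6 dB over, giving -25 dBFS.
Stage 2: -25 dBFS is at or below the -25 dBFS threshold — no compression; output -25 dBFS.
Stage 3: -25 dBFS is at or below the -18 dBFS threshold — no compression; output -25 dBFS.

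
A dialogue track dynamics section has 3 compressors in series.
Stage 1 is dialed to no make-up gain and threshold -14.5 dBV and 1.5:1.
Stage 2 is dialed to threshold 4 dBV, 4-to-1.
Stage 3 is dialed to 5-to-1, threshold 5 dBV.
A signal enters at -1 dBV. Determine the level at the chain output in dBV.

-5.5 dBV

Stage 1: -1 dBV is 13.5 dB over -14.5 dBV; at 1.5:1 that becomes 9 dB over, giving -5.5 dBV.
Stage 2: -5.5 dBV is at or below the 4 dBV threshold — no compression; output -5.5 dBV.
Stage 3: -5.5 dBV is at or below the 5 dBV threshold — no compression; output -5.5 dBV.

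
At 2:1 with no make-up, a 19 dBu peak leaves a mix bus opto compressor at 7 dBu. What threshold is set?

-5 dBu

Gain reduction = 19 − 7 = 12 dB; output overshoot = GR / (R − 1) = 12 / 1 = 12 dB.
Threshold = output − output overshoot = 7 − 12 = -5 dBu.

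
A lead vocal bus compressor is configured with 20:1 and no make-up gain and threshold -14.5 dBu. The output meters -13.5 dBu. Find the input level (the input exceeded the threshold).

That's 1 dB above the -14.5 dBu threshold.
Undo the ratio: input overshoot = 1 × 20 = 20 dB, giving input = 5.5 dBu.

5.5 dBu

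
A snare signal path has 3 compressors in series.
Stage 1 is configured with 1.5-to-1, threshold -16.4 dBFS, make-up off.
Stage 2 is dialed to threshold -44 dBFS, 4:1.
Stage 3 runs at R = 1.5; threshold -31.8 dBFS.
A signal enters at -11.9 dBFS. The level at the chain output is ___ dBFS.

Stage 1: -11.9 dBFS is 4.5 dB over -16.4 dBFS; at 1.5:1 that becomes 3 dB over, giving -13.4 dBFS.
Stage 2: -13.4 dBFS is 30.6 dB over -44 dBFS; at 4:1 that becomes 7.65 dB over, giving -36.35 dBFS.
Stage 3: below threshold (-36.35 ≤ -31.8); passes unchanged; output -36.35 dBFS.

-36.35 dBFS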